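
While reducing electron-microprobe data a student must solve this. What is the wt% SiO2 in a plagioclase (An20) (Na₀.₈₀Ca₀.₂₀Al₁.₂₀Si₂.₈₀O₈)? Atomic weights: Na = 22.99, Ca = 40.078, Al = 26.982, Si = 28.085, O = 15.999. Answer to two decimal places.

M(Na₀.₈₀Ca₀.₂₀Al₁.₂₀Si₂.₈₀O₈) = 265.416 g/mol; M(SiO2) = 60.083 g/mol.
Moles SiO2 per formula unit = 2.80 Si ÷ 1 = 2.8000.
SiO2 fraction = (2.8000 × 60.083) / 265.416 = 168.232/265.416 = 0.6338.

63.38 wt%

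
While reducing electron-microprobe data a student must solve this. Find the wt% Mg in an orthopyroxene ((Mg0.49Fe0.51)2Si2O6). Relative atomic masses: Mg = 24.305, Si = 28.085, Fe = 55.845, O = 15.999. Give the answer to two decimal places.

Formula mass = 0.98*24.305 + 1.02*55.845 + 2*28.085 + 6*15.999 = 232.945 g/mol, of which 23.819 g is Mg.
So Mg makes up 23.819/232.945 = 0.1023 of the mass, i.e. 10.23%.

10.23 mass %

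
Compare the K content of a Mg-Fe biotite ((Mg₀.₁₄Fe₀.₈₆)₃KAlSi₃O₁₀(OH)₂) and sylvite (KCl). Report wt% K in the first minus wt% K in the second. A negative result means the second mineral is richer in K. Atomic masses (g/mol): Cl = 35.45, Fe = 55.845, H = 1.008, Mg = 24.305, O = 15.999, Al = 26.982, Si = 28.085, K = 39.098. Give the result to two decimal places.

-44.61 percentage points

K in (Mg₀.₁₄Fe₀.₈₆)₃KAlSi₃O₁₀(OH)₂: molar mass 498.627 g/mol; 1×39.098 = 39.098 g → 7.84 wt%.
K in KCl: molar mass 74.548 g/mol; 1×39.098 = 39.098 g → 52.45 wt%.
Difference = 7.84 − 52.45 = -44.61 percentage points.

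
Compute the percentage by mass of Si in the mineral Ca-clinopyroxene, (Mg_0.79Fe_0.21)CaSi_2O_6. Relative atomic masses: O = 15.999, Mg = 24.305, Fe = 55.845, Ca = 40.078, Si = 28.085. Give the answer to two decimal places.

M((Mg_0.79Fe_0.21)CaSi_2O_6) = 223.170 g/mol.
Si contributes 2 × 28.085 = 56.170 g per mole.
56.170/223.170 = 0.2517 → 25.17%.

25.17 weight percent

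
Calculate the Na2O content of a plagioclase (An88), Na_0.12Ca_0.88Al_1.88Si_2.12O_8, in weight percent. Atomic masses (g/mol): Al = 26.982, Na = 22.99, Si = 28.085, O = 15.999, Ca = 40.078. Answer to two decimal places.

1.35 wt%

Formula mass = 276.286 g/mol.
0.12 Na → 0.0600 mol Na2O per formula unit; M(Na2O) = 61.979, so Na2O mass = 3.719 g.
3.719/276.286 × 100 = 1.35 wt%.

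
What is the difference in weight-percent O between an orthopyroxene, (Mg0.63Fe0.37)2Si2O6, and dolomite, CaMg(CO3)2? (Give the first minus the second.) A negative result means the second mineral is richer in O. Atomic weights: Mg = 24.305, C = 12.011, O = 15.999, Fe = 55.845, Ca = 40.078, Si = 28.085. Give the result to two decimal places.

First mineral: 95.994 g O in 224.114 g formula = 42.83 wt% O.
Second mineral: 95.994 g O in 184.399 g formula = 52.06 wt% O.
42.83% − 52.06% gives a difference of -9.23 percentage points.

-9.23 percentage points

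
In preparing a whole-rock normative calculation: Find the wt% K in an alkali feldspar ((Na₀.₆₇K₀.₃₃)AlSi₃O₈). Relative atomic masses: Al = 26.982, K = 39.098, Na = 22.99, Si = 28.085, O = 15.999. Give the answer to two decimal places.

M((Na₀.₆₇K₀.₃₃)AlSi₃O₈) = 267.535 g/mol.
K contributes 0.33 × 39.098 = 12.902 g per mole.
12.902/267.535 = 0.0482 → 4.82%.

4.82 wt%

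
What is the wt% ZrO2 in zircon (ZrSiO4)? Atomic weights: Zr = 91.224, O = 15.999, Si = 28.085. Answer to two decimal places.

67.22 wt%

Formula mass = 183.305 g/mol.
1 Zr → 1.0000 mol ZrO2 per formula unit; M(ZrO2) = 123.222, so ZrO2 mass = 123.222 g.
123.222/183.305 × 100 = 67.22 wt%.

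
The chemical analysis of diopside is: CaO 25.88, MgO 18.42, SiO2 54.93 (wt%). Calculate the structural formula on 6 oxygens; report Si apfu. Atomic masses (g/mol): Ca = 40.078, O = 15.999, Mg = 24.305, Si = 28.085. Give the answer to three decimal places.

1.997 Si apfu

25.88 wt% CaO ÷ 56.077 g/mol = 0.46151 mol, giving 0.46151 Ca and 0.46151 O.
18.42 wt% MgO ÷ 40.304 g/mol = 0.45703 mol, giving 0.45703 Mg and 0.45703 O.
54.93 wt% SiO2 ÷ 60.083 g/mol = 0.91424 mol, giving 0.91424 Si and 1.82848 O.
Oxygen sums to 2.74702; scaling by 6/2.74702 = 2.18419 puts the formula on 6 O.
Si: 0.91424 × 2.18419 = 1.997 atoms per formula unit.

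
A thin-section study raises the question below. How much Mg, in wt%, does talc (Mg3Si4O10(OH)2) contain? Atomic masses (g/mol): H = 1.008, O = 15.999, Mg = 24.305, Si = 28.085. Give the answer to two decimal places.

19.23 wt%

Molar mass of Mg3Si4O10(OH)2: 3×24.305 + 4×28.085 + 12×15.999 + 2×1.008 = 379.259 g/mol.
Mass of Mg per formula unit: 3 × 24.305 = 72.915 g.
Weight fraction Mg = 72.915 / 379.259 = 0.1923.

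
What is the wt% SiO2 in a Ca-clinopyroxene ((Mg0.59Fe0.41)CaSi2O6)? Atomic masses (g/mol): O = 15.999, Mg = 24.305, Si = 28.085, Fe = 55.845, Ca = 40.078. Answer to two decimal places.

Formula mass = 229.478 g/mol.
2 Si → 2.0000 mol SiO2 per formula unit; M(SiO2) = 60.083, so SiO2 mass = 120.166 g.
120.166/229.478 × 100 = 52.36 wt%.

52.36 wt%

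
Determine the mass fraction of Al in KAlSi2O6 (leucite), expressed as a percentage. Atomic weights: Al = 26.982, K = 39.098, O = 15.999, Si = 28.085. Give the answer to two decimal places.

12.36 weight percent

Formula mass = 1·39.098 + 1·26.982 + 2·28.085 + 6·15.999 = 218.244 g/mol, of which 26.982 g is Al.
So Al makes up 26.982/218.244 = 0.1236 of the mass, i.e. 12.36%.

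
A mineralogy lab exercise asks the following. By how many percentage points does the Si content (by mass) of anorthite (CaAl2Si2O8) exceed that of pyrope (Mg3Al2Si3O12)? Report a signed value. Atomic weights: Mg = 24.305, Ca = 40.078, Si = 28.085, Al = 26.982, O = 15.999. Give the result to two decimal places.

-0.71 percentage points

Si in CaAl2Si2O8: molar mass 278.204 g/mol; 2×28.085 = 56.170 g → 20.19 wt%.
Si in Mg3Al2Si3O12: molar mass 403.122 g/mol; 3×28.085 = 84.255 g → 20.90 wt%.
Difference = 20.19 − 20.90 = -0.71 percentage points.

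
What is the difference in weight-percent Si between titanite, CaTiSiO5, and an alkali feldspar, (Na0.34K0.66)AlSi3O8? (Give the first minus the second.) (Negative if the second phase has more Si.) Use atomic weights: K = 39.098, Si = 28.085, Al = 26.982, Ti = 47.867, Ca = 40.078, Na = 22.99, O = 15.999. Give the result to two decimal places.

-16.55 percentage points

First mineral: 28.085 g Si in 196.025 g formula = 14.33 wt% Si.
Second mineral: 84.255 g Si in 272.850 g formula = 30.88 wt% Si.
14.33% − 30.88% gives a difference of -16.55 percentage points.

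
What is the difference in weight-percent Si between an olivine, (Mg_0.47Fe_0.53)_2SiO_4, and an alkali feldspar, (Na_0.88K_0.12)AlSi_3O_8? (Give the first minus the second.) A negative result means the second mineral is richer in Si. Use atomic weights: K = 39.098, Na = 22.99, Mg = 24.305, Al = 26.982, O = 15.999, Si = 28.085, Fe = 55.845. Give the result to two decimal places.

Si in (Mg_0.47Fe_0.53)_2SiO_4: molar mass 174.123 g/mol; 1×28.085 = 28.085 g → 16.13 wt%.
Si in (Na_0.88K_0.12)AlSi_3O_8: molar mass 264.152 g/mol; 3×28.085 = 84.255 g → 31.90 wt%.
Difference = 16.13 − 31.90 = -15.77 percentage points.

-15.77 percentage points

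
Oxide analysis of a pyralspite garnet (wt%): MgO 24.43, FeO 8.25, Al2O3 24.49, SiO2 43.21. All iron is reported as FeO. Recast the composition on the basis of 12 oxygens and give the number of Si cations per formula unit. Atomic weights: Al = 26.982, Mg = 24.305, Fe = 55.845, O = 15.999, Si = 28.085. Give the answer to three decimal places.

2.997 Si apfu

MgO (M=40.304): mol = 0.60614; Mg = 0.60614, O = 0.60614.
FeO (M=71.844): mol = 0.11483; Fe = 0.11483, O = 0.11483.
Al2O3 (M=101.961): mol = 0.24019; Al = 0.48038, O = 0.72057.
SiO2 (M=60.083): mol = 0.71917; Si = 0.71917, O = 1.43834.
ΣO = 2.87988; factor = 12/ΣO = 4.16684.
Si apfu = 0.71917 × 4.16684 = 2.997.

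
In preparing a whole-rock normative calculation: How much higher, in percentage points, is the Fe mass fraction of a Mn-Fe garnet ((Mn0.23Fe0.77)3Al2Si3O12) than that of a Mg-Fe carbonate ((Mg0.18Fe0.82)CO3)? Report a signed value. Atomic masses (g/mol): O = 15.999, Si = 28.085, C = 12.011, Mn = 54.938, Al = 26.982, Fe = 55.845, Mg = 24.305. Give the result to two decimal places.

-15.61 percentage points

M((Mn0.23Fe0.77)3Al2Si3O12) = 497.116 g/mol, so wt% Fe = 129.002/497.116 × 100 = 25.95%.
M((Mg0.18Fe0.82)CO3) = 110.176 g/mol, so wt% Fe = 45.793/110.176 × 100 = 41.56%.
25.95 − 41.56 = -15.61 pp.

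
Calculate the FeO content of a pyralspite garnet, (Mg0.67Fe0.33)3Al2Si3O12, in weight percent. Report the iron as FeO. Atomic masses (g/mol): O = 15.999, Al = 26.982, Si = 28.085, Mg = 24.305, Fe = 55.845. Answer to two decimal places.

16.38 wt%

Formula mass = 434.347 g/mol.
0.99 Fe → 0.9900 mol FeO per formula unit; M(FeO) = 71.844, so FeO mass = 71.126 g.
71.126/434.347 × 100 = 16.38 wt%.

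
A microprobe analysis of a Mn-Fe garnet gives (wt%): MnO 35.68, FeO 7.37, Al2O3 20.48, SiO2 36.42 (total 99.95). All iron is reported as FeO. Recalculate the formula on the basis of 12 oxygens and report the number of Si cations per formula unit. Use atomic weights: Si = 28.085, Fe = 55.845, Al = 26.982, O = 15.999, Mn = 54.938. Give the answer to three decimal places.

3.005 Si apfu

MnO (M=70.937): mol = 0.50298; Mn = 0.50298, O = 0.50298.
FeO (M=71.844): mol = 0.10258; Fe = 0.10258, O = 0.10258.
Al2O3 (M=101.961): mol = 0.20086; Al = 0.40172, O = 0.60258.
SiO2 (M=60.083): mol = 0.60616; Si = 0.60616, O = 1.21232.
ΣO = 2.42046; factor = 12/ΣO = 4.95774.
Si apfu = 0.60616 × 4.95774 = 3.005.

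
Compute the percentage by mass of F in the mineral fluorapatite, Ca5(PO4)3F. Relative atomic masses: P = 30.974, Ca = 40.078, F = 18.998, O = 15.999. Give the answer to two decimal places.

3.77 wt%

Molar mass of Ca5(PO4)3F: 5·40.078 + 3·30.974 + 12·15.999 + 1·18.998 = 504.298 g/mol.
Mass of F per formula unit: 1 × 18.998 = 18.998 g.
Weight fraction F = 18.998 / 504.298 = 0.0377.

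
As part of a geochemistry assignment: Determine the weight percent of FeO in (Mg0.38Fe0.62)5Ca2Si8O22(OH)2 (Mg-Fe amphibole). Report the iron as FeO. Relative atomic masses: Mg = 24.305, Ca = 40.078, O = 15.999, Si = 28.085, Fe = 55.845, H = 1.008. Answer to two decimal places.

M((Mg0.38Fe0.62)5Ca2Si8O22(OH)2) = 910.127 g/mol; M(FeO) = 71.844 g/mol.
Moles FeO per formula unit = 3.10 Fe ÷ 1 = 3.1000.
FeO fraction = (3.1000 × 71.844) / 910.127 = 222.716/910.127 = 0.2447.

24.47 wt%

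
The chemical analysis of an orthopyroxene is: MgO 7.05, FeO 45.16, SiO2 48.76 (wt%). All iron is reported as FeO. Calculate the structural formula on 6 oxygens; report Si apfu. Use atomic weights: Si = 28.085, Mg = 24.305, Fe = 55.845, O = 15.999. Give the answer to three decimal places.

7.05 wt% MgO ÷ 40.304 g/mol = 0.17492 mol, giving 0.17492 Mg and 0.17492 O.
45.16 wt% FeO ÷ 71.844 g/mol = 0.62858 mol, giving 0.62858 Fe and 0.62858 O.
48.76 wt% SiO2 ÷ 60.083 g/mol = 0.81154 mol, giving 0.81154 Si and 1.62308 O.
Oxygen sums to 2.42658; scaling by 6/2.42658 = 2.47262 puts the formula on 6 O.
Si: 0.81154 × 2.47262 = 2.007 atoms per formula unit.

2.007 Si apfu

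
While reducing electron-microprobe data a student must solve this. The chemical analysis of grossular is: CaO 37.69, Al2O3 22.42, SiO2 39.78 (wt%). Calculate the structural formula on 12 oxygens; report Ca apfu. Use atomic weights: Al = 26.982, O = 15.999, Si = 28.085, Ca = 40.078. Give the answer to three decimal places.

3.037 Ca apfu

CaO: 37.69/56.077 = 0.67211 mol → 0.67211 mol Ca, 0.67211 mol O.
Al2O3: 22.42/101.961 = 0.21989 mol → 0.43978 mol Al, 0.65967 mol O.
SiO2: 39.78/60.083 = 0.66208 mol → 0.66208 mol Si, 1.32416 mol O.
Total oxygen = 2.65594 mol. Normalization factor = 12/2.65594 = 4.51817.
Ca per 12 O = 0.67211 × 4.51817 = 3.037.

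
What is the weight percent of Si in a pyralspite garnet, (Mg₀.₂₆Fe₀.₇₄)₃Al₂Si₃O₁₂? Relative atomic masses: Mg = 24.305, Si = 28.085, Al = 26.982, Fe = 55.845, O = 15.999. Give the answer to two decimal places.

17.81 wt%

M((Mg₀.₂₆Fe₀.₇₄)₃Al₂Si₃O₁₂) = 473.141 g/mol.
Si contributes 3 × 28.085 = 84.255 g per mole.
84.255/473.141 = 0.1781 → 17.81%.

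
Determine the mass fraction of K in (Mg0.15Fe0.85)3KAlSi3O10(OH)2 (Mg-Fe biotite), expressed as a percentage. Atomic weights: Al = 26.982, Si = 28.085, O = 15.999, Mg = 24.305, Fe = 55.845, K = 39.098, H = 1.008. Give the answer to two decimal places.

7.86 mass %

Molar mass of (Mg0.15Fe0.85)3KAlSi3O10(OH)2: 0.45·24.305 + 2.55·55.845 + 1·39.098 + 1·26.982 + 3·28.085 + 12·15.999 + 2·1.008 = 497.681 g/mol.
Mass of K per formula unit: 1 × 39.098 = 39.098 g.
Weight fraction K = 39.098 / 497.681 = 0.0786.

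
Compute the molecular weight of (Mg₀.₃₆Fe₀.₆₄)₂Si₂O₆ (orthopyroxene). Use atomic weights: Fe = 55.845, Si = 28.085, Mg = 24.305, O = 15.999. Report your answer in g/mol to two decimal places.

Mg: 0.72 × 24.305 = 17.4996
Fe: 1.28 × 55.845 = 71.4816
Si: 2 × 28.085 = 56.1700
O: 6 × 15.999 = 95.9940
Summing the contributions gives the formula mass.

241.15 g/mol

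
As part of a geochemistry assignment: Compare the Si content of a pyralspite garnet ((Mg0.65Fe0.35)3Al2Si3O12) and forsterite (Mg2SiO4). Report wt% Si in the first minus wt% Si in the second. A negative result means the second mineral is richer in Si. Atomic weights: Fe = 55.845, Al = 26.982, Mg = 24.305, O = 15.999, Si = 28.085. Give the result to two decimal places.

Si in (Mg0.65Fe0.35)3Al2Si3O12: molar mass 436.239 g/mol; 3×28.085 = 84.255 g → 19.31 wt%.
Si in Mg2SiO4: molar mass 140.691 g/mol; 1×28.085 = 28.085 g → 19.96 wt%.
Difference = 19.31 − 19.96 = -0.65 percentage points.

-0.65 percentage points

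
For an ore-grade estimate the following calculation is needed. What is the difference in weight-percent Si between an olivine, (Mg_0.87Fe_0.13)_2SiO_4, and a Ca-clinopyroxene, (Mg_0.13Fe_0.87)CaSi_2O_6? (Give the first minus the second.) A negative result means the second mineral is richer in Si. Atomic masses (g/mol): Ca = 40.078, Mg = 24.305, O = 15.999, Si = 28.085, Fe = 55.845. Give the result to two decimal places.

-4.16 percentage points

Si in (Mg_0.87Fe_0.13)_2SiO_4: molar mass 148.891 g/mol; 1×28.085 = 28.085 g → 18.86 wt%.
Si in (Mg_0.13Fe_0.87)CaSi_2O_6: molar mass 243.987 g/mol; 2×28.085 = 56.170 g → 23.02 wt%.
Difference = 18.86 − 23.02 = -4.16 percentage points.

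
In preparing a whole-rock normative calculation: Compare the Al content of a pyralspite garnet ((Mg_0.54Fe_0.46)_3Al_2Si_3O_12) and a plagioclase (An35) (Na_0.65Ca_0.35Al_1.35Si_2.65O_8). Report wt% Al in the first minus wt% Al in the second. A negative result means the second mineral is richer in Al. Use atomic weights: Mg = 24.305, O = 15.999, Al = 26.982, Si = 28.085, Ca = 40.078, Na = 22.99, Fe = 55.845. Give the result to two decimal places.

-1.52 percentage points

M((Mg_0.54Fe_0.46)_3Al_2Si_3O_12) = 446.647 g/mol, so wt% Al = 53.964/446.647 × 100 = 12.08%.
M(Na_0.65Ca_0.35Al_1.35Si_2.65O_8) = 267.814 g/mol, so wt% Al = 36.426/267.814 × 100 = 13.60%.
12.08 − 13.60 = -1.52 pp.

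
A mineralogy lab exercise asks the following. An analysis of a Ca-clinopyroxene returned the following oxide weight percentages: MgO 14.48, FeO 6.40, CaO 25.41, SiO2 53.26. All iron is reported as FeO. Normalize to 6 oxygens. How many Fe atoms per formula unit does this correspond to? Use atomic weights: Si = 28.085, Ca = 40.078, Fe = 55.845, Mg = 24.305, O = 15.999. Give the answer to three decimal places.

0.200 Fe apfu

MgO (M=40.304): mol = 0.35927; Mg = 0.35927, O = 0.35927.
FeO (M=71.844): mol = 0.08908; Fe = 0.08908, O = 0.08908.
CaO (M=56.077): mol = 0.45313; Ca = 0.45313, O = 0.45313.
SiO2 (M=60.083): mol = 0.88644; Si = 0.88644, O = 1.77288.
ΣO = 2.67436; factor = 6/ΣO = 2.24353.
Fe apfu = 0.08908 × 2.24353 = 0.200.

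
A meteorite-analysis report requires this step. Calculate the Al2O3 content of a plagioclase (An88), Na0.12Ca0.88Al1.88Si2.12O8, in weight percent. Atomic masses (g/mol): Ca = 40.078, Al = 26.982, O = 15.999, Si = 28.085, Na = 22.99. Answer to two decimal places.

M(Na0.12Ca0.88Al1.88Si2.12O8) = 276.286 g/mol; M(Al2O3) = 101.961 g/mol.
Moles Al2O3 per formula unit = 1.88 Al ÷ 2 = 0.9400.
Al2O3 fraction = (0.9400 × 101.961) / 276.286 = 95.843/276.286 = 0.3469.

34.69 wt%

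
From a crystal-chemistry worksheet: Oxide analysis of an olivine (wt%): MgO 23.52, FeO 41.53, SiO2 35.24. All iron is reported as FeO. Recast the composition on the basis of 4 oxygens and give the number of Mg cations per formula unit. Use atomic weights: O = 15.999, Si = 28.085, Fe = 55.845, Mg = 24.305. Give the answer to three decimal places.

1.000 Mg apfu

MgO (M=40.304): mol = 0.58356; Mg = 0.58356, O = 0.58356.
FeO (M=71.844): mol = 0.57806; Fe = 0.57806, O = 0.57806.
SiO2 (M=60.083): mol = 0.58652; Si = 0.58652, O = 1.17304.
ΣO = 2.33466; factor = 4/ΣO = 1.71331.
Mg apfu = 0.58356 × 1.71331 = 1.000.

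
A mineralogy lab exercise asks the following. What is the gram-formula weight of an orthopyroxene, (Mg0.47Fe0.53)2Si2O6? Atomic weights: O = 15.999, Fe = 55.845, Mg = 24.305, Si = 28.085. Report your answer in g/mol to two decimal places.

234.21 g/mol

Mg: 0.94 × 24.305 = 22.8467
Fe: 1.06 × 55.845 = 59.1957
Si: 2 × 28.085 = 56.1700
O: 6 × 15.999 = 95.9940
Summing the contributions gives the formula mass.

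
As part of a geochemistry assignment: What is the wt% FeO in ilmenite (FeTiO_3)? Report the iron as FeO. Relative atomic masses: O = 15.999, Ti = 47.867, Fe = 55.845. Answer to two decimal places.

47.36 wt%

Formula mass = 151.709 g/mol.
1 Fe → 1.0000 mol FeO per formula unit; M(FeO) = 71.844, so FeO mass = 71.844 g.
71.844/151.709 × 100 = 47.36 wt%.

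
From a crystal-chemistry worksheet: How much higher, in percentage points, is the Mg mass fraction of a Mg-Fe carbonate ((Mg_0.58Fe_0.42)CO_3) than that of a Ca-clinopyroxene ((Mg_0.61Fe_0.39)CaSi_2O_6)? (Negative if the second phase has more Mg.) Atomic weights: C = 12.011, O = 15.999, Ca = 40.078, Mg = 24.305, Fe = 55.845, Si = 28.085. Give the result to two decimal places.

7.97 percentage points

M((Mg_0.58Fe_0.42)CO_3) = 97.560 g/mol, so wt% Mg = 14.097/97.560 × 100 = 14.45%.
M((Mg_0.61Fe_0.39)CaSi_2O_6) = 228.848 g/mol, so wt% Mg = 14.826/228.848 × 100 = 6.48%.
14.45 − 6.48 = 7.97 pp.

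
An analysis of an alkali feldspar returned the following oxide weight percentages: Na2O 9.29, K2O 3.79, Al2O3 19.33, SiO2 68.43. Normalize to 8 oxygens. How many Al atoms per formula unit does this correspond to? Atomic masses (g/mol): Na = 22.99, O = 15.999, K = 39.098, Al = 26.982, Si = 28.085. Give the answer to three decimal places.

0.999 Al apfu

Na2O (M=61.979): mol = 0.14989; Na = 0.29978, O = 0.14989.
K2O (M=94.195): mol = 0.04024; K = 0.08048, O = 0.04024.
Al2O3 (M=101.961): mol = 0.18958; Al = 0.37916, O = 0.56874.
SiO2 (M=60.083): mol = 1.13892; Si = 1.13892, O = 2.27784.
ΣO = 3.03671; factor = 8/ΣO = 2.63443.
Al apfu = 0.37916 × 2.63443 = 0.999.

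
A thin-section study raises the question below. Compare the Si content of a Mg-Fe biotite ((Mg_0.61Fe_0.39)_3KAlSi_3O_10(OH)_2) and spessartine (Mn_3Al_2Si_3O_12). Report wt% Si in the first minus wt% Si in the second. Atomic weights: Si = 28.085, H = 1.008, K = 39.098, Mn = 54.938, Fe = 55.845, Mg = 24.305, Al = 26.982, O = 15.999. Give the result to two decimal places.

1.53 percentage points

First mineral: 84.255 g Si in 454.156 g formula = 18.55 wt% Si.
Second mineral: 84.255 g Si in 495.021 g formula = 17.02 wt% Si.
18.55% − 17.02% gives a difference of 1.53 percentage points.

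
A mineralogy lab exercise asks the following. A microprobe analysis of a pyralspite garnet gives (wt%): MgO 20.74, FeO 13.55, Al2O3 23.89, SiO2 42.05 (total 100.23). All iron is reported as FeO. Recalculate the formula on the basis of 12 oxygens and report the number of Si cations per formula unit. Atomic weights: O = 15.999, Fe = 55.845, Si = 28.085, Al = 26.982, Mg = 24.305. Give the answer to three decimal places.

2.993 Si apfu

MgO (M=40.304): mol = 0.51459; Mg = 0.51459, O = 0.51459.
FeO (M=71.844): mol = 0.18860; Fe = 0.18860, O = 0.18860.
Al2O3 (M=101.961): mol = 0.23431; Al = 0.46862, O = 0.70293.
SiO2 (M=60.083): mol = 0.69987; Si = 0.69987, O = 1.39974.
ΣO = 2.80586; factor = 12/ΣO = 4.27676.
Si apfu = 0.69987 × 4.27676 = 2.993.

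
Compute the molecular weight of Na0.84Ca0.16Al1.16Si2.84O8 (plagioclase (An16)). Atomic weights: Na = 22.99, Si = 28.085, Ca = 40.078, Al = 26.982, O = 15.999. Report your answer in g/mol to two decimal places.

264.78 g/mol

M = 0.84*22.99 + 0.16*40.078 + 1.16*26.982 + 2.84*28.085 + 8*15.999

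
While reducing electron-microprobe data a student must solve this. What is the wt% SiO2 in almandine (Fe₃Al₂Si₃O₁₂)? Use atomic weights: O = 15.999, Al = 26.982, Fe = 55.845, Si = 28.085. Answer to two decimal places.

Formula mass = 497.742 g/mol.
3 Si → 3.0000 mol SiO2 per formula unit; M(SiO2) = 60.083, so SiO2 mass = 180.249 g.
180.249/497.742 × 100 = 36.21 wt%.

36.21 wt%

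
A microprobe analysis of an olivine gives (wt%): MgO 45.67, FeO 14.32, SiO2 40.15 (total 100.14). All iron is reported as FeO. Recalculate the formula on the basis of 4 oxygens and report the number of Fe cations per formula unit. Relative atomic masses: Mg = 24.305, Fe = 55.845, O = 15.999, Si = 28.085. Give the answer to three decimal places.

MgO (M=40.304): mol = 1.13314; Mg = 1.13314, O = 1.13314.
FeO (M=71.844): mol = 0.19932; Fe = 0.19932, O = 0.19932.
SiO2 (M=60.083): mol = 0.66824; Si = 0.66824, O = 1.33648.
ΣO = 2.66894; factor = 4/ΣO = 1.49872.
Fe apfu = 0.19932 × 1.49872 = 0.299.

0.299 Fe apfu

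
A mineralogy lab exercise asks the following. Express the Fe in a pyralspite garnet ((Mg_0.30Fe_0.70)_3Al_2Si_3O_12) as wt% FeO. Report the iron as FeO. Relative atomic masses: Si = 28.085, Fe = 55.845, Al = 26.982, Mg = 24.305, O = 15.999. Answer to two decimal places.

Formula mass = 469.356 g/mol.
2.10 Fe → 2.1000 mol FeO per formula unit; M(FeO) = 71.844, so FeO mass = 150.872 g.
150.872/469.356 × 100 = 32.14 wt%.

32.14 wt%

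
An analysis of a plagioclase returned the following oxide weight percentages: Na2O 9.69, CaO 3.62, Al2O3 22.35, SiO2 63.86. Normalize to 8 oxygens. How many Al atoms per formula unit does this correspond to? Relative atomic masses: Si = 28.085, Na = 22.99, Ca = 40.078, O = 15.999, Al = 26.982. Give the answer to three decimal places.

1.167 Al apfu

Na2O: 9.69/61.979 = 0.15634 mol → 0.31268 mol Na, 0.15634 mol O.
CaO: 3.62/56.077 = 0.06455 mol → 0.06455 mol Ca, 0.06455 mol O.
Al2O3: 22.35/101.961 = 0.21920 mol → 0.43840 mol Al, 0.65760 mol O.
SiO2: 63.86/60.083 = 1.06286 mol → 1.06286 mol Si, 2.12572 mol O.
Total oxygen = 3.00421 mol. Normalization factor = 8/3.00421 = 2.66293.
Al per 8 O = 0.43840 × 2.66293 = 1.167.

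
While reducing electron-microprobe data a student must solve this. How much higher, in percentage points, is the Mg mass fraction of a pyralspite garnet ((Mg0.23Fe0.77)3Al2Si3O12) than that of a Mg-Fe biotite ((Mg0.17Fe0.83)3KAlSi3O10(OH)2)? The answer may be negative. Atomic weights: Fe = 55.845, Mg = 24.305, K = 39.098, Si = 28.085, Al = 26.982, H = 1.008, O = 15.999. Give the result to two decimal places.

First mineral: 16.770 g Mg in 475.979 g formula = 3.52 wt% Mg.
Second mineral: 12.396 g Mg in 495.789 g formula = 2.50 wt% Mg.
3.52% − 2.50% gives a difference of 1.02 percentage points.

1.02 percentage points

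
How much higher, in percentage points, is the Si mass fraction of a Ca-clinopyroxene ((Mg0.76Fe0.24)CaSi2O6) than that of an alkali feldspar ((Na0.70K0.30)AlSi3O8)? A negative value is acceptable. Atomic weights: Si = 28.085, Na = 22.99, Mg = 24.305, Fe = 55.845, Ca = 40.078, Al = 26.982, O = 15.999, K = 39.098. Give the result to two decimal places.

-6.49 percentage points

Si in (Mg0.76Fe0.24)CaSi2O6: molar mass 224.117 g/mol; 2×28.085 = 56.170 g → 25.06 wt%.
Si in (Na0.70K0.30)AlSi3O8: molar mass 267.051 g/mol; 3×28.085 = 84.255 g → 31.55 wt%.
Difference = 25.06 − 31.55 = -6.49 percentage points.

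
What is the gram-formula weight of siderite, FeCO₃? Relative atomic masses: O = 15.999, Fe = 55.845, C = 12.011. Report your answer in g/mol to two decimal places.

Fe: 1 × 55.845 = 55.8450
C: 1 × 12.011 = 12.0110
O: 3 × 15.999 = 47.9970
Summing the contributions gives the formula mass.

115.85 g/mol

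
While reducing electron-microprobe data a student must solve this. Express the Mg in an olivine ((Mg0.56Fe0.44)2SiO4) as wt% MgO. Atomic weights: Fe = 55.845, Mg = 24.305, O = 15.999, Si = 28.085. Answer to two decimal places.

M((Mg0.56Fe0.44)2SiO4) = 168.446 g/mol; M(MgO) = 40.304 g/mol.
Moles MgO per formula unit = 1.12 Mg ÷ 1 = 1.1200.
MgO fraction = (1.1200 × 40.304) / 168.446 = 45.140/168.446 = 0.2680.

26.80 wt%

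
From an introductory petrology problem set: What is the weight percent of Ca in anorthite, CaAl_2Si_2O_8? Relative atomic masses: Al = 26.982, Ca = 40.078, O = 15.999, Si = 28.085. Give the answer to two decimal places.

M(CaAl_2Si_2O_8) = 278.204 g/mol.
Ca contributes 1 × 40.078 = 40.078 g per mole.
40.078/278.204 = 0.1441 → 14.41%.

14.41 mass %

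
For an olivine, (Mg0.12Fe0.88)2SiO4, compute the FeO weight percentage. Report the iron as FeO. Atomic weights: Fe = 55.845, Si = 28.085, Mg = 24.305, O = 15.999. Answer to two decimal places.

Formula mass = 196.201 g/mol.
1.76 Fe → 1.7600 mol FeO per formula unit; M(FeO) = 71.844, so FeO mass = 126.445 g.
126.445/196.201 × 100 = 64.45 wt%.

64.45 wt%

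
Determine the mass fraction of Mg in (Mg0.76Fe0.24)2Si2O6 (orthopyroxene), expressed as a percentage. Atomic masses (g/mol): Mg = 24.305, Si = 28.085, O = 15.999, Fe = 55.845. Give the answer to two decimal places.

17.11 mass %

M((Mg0.76Fe0.24)2Si2O6) = 215.913 g/mol.
Mg contributes 1.52 × 24.305 = 36.944 g per mole.
36.944/215.913 = 0.1711 → 17.11%.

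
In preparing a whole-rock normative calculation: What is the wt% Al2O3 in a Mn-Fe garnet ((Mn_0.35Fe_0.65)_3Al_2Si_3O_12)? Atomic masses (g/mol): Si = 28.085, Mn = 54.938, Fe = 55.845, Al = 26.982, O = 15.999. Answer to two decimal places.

20.52 wt%

M((Mn_0.35Fe_0.65)_3Al_2Si_3O_12) = 496.790 g/mol; M(Al2O3) = 101.961 g/mol.
Moles Al2O3 per formula unit = 2 Al ÷ 2 = 1.0000.
Al2O3 fraction = (1.0000 × 101.961) / 496.790 = 101.961/496.790 = 0.2052.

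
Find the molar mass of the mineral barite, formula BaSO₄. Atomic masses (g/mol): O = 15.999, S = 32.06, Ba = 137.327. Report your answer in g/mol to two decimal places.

Ba: 1 × 137.327 = 137.3270
S: 1 × 32.06 = 32.0600
O: 4 × 15.999 = 63.9960
Summing the contributions gives the formula mass.

233.38 g/mol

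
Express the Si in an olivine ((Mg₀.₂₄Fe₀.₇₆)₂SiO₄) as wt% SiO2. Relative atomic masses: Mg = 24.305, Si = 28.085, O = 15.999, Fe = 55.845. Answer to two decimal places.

31.85 wt%

M((Mg₀.₂₄Fe₀.₇₆)₂SiO₄) = 188.632 g/mol; M(SiO2) = 60.083 g/mol.
Moles SiO2 per formula unit = 1 Si ÷ 1 = 1.0000.
SiO2 fraction = (1.0000 × 60.083) / 188.632 = 60.083/188.632 = 0.3185.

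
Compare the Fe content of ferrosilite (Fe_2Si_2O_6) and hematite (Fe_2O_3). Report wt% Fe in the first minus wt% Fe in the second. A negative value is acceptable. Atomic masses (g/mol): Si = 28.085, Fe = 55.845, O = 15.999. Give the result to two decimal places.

M(Fe_2Si_2O_6) = 263.854 g/mol, so wt% Fe = 111.690/263.854 × 100 = 42.33%.
M(Fe_2O_3) = 159.687 g/mol, so wt% Fe = 111.690/159.687 × 100 = 69.94%.
42.33 − 69.94 = -27.61 pp.

-27.61 percentage points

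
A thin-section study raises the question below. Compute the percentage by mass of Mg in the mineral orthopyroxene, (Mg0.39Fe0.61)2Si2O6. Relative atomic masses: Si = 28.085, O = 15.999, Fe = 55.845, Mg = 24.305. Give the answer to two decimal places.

Formula mass = 0.78×24.305 + 1.22×55.845 + 2×28.085 + 6×15.999 = 239.253 g/mol, of which 18.958 g is Mg.
So Mg makes up 18.958/239.253 = 0.0792 of the mass, i.e. 7.92%.

7.92 mass %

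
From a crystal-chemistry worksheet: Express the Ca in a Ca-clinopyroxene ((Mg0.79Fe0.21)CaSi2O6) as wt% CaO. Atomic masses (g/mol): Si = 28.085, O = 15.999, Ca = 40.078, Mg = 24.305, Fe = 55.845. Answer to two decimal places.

25.13 wt%

M((Mg0.79Fe0.21)CaSi2O6) = 223.170 g/mol; M(CaO) = 56.077 g/mol.
Moles CaO per formula unit = 1 Ca ÷ 1 = 1.0000.
CaO fraction = (1.0000 × 56.077) / 223.170 = 56.077/223.170 = 0.2513.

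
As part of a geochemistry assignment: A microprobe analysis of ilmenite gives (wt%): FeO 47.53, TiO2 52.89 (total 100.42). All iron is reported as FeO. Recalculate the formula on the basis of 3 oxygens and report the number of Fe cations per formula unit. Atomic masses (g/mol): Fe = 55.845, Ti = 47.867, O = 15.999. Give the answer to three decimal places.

0.999 Fe apfu

FeO (M=71.844): mol = 0.66157; Fe = 0.66157, O = 0.66157.
TiO2 (M=79.865): mol = 0.66224; Ti = 0.66224, O = 1.32448.
ΣO = 1.98605; factor = 3/ΣO = 1.51054.
Fe apfu = 0.66157 × 1.51054 = 0.999.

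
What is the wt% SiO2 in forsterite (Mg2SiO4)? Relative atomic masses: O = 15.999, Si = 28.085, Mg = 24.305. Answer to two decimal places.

42.71 wt%

Formula mass = 140.691 g/mol.
1 Si → 1.0000 mol SiO2 per formula unit; M(SiO2) = 60.083, so SiO2 mass = 60.083 g.
60.083/140.691 × 100 = 42.71 wt%.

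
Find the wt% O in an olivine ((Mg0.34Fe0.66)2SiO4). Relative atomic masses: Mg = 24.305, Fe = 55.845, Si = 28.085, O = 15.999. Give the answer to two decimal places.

Molar mass of (Mg0.34Fe0.66)2SiO4: 0.68·24.305 + 1.32·55.845 + 1·28.085 + 4·15.999 = 182.324 g/mol.
Mass of O per formula unit: 4 × 15.999 = 63.996 g.
Weight fraction O = 63.996 / 182.324 = 0.3510.

35.10 wt%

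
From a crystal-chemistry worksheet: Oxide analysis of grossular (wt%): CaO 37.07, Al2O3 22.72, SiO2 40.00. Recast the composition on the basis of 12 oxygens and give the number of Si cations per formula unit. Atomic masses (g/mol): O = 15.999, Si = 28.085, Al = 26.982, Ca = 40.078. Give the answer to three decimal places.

37.07 wt% CaO ÷ 56.077 g/mol = 0.66106 mol, giving 0.66106 Ca and 0.66106 O.
22.72 wt% Al2O3 ÷ 101.961 g/mol = 0.22283 mol, giving 0.44566 Al and 0.66849 O.
40.00 wt% SiO2 ÷ 60.083 g/mol = 0.66575 mol, giving 0.66575 Si and 1.33150 O.
Oxygen sums to 2.66105; scaling by 12/2.66105 = 4.50950 puts the formula on 12 O.
Si: 0.66575 × 4.50950 = 3.002 atoms per formula unit.

3.002 Si apfu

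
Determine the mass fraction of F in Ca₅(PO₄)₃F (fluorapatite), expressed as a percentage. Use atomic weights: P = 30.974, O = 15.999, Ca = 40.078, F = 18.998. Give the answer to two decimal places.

M(Ca₅(PO₄)₃F) = 504.298 g/mol.
F contributes 1 × 18.998 = 18.998 g per mole.
18.998/504.298 = 0.0377 → 3.77%.

3.77 wt%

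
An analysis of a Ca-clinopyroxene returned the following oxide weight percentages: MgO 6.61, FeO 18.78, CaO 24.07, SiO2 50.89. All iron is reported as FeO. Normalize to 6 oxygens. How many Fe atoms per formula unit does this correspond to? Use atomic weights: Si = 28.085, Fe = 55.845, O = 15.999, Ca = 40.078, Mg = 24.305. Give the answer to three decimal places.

MgO (M=40.304): mol = 0.16400; Mg = 0.16400, O = 0.16400.
FeO (M=71.844): mol = 0.26140; Fe = 0.26140, O = 0.26140.
CaO (M=56.077): mol = 0.42923; Ca = 0.42923, O = 0.42923.
SiO2 (M=60.083): mol = 0.84699; Si = 0.84699, O = 1.69398.
ΣO = 2.54861; factor = 6/ΣO = 2.35422.
Fe apfu = 0.26140 × 2.35422 = 0.615.

0.615 Fe apfu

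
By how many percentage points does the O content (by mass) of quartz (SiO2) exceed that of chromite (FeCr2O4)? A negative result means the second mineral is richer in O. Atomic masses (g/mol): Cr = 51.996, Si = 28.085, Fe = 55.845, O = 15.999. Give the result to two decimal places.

M(SiO2) = 60.083 g/mol, so wt% O = 31.998/60.083 × 100 = 53.26%.
M(FeCr2O4) = 223.833 g/mol, so wt% O = 63.996/223.833 × 100 = 28.59%.
53.26 − 28.59 = 24.67 pp.

24.67 percentage points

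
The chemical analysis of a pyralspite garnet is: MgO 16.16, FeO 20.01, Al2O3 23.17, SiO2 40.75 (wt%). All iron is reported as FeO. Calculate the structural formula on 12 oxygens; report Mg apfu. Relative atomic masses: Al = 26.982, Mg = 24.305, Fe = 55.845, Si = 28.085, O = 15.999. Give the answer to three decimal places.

1.770 Mg apfu

MgO (M=40.304): mol = 0.40095; Mg = 0.40095, O = 0.40095.
FeO (M=71.844): mol = 0.27852; Fe = 0.27852, O = 0.27852.
Al2O3 (M=101.961): mol = 0.22724; Al = 0.45448, O = 0.68172.
SiO2 (M=60.083): mol = 0.67823; Si = 0.67823, O = 1.35646.
ΣO = 2.71765; factor = 12/ΣO = 4.41558.
Mg apfu = 0.40095 × 4.41558 = 1.770.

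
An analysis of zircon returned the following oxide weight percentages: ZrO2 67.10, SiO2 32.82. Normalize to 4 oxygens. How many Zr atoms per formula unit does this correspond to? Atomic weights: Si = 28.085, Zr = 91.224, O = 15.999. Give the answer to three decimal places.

ZrO2 (M=123.222): mol = 0.54455; Zr = 0.54455, O = 1.08910.
SiO2 (M=60.083): mol = 0.54624; Si = 0.54624, O = 1.09248.
ΣO = 2.18158; factor = 4/ΣO = 1.83353.
Zr apfu = 0.54455 × 1.83353 = 0.998.

0.998 Zr apfu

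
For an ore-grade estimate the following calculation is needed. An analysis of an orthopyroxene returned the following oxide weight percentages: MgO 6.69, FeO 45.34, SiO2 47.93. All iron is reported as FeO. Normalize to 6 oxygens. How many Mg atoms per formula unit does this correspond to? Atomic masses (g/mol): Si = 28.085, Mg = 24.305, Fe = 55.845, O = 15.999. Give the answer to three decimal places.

0.416 Mg apfu

MgO: 6.69/40.304 = 0.16599 mol → 0.16599 mol Mg, 0.16599 mol O.
FeO: 45.34/71.844 = 0.63109 mol → 0.63109 mol Fe, 0.63109 mol O.
SiO2: 47.93/60.083 = 0.79773 mol → 0.79773 mol Si, 1.59546 mol O.
Total oxygen = 2.39254 mol. Normalization factor = 6/2.39254 = 2.50780.
Mg per 6 O = 0.16599 × 2.50780 = 0.416.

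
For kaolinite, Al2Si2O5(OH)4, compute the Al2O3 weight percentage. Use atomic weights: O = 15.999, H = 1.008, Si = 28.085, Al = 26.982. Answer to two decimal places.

M(Al2Si2O5(OH)4) = 258.157 g/mol; M(Al2O3) = 101.961 g/mol.
Moles Al2O3 per formula unit = 2 Al ÷ 2 = 1.0000.
Al2O3 fraction = (1.0000 × 101.961) / 258.157 = 101.961/258.157 = 0.3950.

39.50 wt%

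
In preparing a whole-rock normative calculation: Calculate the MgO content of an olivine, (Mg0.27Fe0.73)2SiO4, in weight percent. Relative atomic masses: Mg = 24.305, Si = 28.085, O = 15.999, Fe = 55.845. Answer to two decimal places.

M((Mg0.27Fe0.73)2SiO4) = 186.739 g/mol; M(MgO) = 40.304 g/mol.
Moles MgO per formula unit = 0.54 Mg ÷ 1 = 0.5400.
MgO fraction = (0.5400 × 40.304) / 186.739 = 21.764/186.739 = 0.1165.

11.65 wt%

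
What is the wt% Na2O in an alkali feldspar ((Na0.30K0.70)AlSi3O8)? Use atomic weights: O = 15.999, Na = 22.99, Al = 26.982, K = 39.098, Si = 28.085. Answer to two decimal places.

Formula mass = 273.495 g/mol.
0.30 Na → 0.1500 mol Na2O per formula unit; M(Na2O) = 61.979, so Na2O mass = 9.297 g.
9.297/273.495 × 100 = 3.40 wt%.

3.40 wt%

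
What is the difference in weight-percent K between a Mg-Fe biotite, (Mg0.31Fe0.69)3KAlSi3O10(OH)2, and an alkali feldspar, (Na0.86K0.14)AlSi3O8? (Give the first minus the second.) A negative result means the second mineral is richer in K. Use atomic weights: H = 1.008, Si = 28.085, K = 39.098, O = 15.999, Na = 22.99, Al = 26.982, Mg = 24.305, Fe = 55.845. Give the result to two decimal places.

First mineral: 39.098 g K in 482.542 g formula = 8.10 wt% K.
Second mineral: 5.474 g K in 264.474 g formula = 2.07 wt% K.
8.10% − 2.07% gives a difference of 6.03 percentage points.

6.03 percentage points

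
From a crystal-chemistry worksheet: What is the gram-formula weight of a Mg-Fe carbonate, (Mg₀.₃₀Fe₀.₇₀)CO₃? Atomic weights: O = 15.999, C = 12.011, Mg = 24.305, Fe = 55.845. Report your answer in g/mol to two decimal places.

M = 0.30*24.305 + 0.70*55.845 + 1*12.011 + 3*15.999

106.39 g/mol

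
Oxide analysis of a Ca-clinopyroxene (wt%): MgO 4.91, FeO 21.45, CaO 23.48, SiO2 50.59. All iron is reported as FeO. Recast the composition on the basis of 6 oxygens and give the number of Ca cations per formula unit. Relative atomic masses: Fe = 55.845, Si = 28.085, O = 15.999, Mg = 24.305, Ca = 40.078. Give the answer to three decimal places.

MgO (M=40.304): mol = 0.12182; Mg = 0.12182, O = 0.12182.
FeO (M=71.844): mol = 0.29856; Fe = 0.29856, O = 0.29856.
CaO (M=56.077): mol = 0.41871; Ca = 0.41871, O = 0.41871.
SiO2 (M=60.083): mol = 0.84200; Si = 0.84200, O = 1.68400.
ΣO = 2.52309; factor = 6/ΣO = 2.37804.
Ca apfu = 0.41871 × 2.37804 = 0.996.

0.996 Ca apfu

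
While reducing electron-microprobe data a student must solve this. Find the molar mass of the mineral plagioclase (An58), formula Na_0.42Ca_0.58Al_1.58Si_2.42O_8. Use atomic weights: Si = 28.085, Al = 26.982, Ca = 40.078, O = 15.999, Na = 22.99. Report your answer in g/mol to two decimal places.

Na: 0.42 × 22.99 = 9.6558
Ca: 0.58 × 40.078 = 23.2452
Al: 1.58 × 26.982 = 42.6316
Si: 2.42 × 28.085 = 67.9657
O: 8 × 15.999 = 127.9920
Summing the contributions gives the formula mass.

271.49 g/mol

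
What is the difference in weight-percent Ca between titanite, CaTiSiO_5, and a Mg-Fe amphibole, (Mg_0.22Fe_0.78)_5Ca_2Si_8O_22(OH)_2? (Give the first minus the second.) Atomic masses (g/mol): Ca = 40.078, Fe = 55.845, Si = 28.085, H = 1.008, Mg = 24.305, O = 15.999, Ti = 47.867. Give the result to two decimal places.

M(CaTiSiO_5) = 196.025 g/mol, so wt% Ca = 40.078/196.025 × 100 = 20.45%.
M((Mg_0.22Fe_0.78)_5Ca_2Si_8O_22(OH)_2) = 935.359 g/mol, so wt% Ca = 80.156/935.359 × 100 = 8.57%.
20.45 − 8.57 = 11.88 pp.

11.88 percentage points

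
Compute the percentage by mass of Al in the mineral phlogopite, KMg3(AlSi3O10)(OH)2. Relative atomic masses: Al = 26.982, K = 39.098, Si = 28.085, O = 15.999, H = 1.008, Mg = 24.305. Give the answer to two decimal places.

M(KMg3(AlSi3O10)(OH)2) = 417.254 g/mol.
Al contributes 1 × 26.982 = 26.982 g per mole.
26.982/417.254 = 0.0647 → 6.47%.

6.47 weight percent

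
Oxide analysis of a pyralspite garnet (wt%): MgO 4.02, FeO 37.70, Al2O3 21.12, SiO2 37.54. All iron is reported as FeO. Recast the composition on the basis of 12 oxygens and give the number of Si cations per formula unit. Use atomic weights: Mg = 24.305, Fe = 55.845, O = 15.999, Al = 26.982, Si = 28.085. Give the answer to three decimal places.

MgO (M=40.304): mol = 0.09974; Mg = 0.09974, O = 0.09974.
FeO (M=71.844): mol = 0.52475; Fe = 0.52475, O = 0.52475.
Al2O3 (M=101.961): mol = 0.20714; Al = 0.41428, O = 0.62142.
SiO2 (M=60.083): mol = 0.62480; Si = 0.62480, O = 1.24960.
ΣO = 2.49551; factor = 12/ΣO = 4.80864.
Si apfu = 0.62480 × 4.80864 = 3.004.

3.004 Si apfu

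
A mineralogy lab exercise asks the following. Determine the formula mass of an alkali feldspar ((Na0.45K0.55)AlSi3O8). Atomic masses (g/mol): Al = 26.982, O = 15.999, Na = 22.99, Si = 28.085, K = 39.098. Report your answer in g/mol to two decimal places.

271.08 g/mol

M = 0.45·22.99 + 0.55·39.098 + 1·26.982 + 3·28.085 + 8·15.999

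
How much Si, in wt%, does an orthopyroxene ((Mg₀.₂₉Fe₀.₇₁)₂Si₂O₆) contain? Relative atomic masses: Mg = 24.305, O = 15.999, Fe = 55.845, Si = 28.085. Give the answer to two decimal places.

Molar mass of (Mg₀.₂₉Fe₀.₇₁)₂Si₂O₆: 0.58×24.305 + 1.42×55.845 + 2×28.085 + 6×15.999 = 245.561 g/mol.
Mass of Si per formula unit: 2 × 28.085 = 56.170 g.
Weight fraction Si = 56.170 / 245.561 = 0.2287.

22.87 wt%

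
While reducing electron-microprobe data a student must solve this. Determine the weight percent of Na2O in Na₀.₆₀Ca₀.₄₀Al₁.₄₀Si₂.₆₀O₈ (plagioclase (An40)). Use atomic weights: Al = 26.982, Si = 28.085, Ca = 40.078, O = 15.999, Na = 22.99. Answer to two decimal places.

Molar mass of Na₀.₆₀Ca₀.₄₀Al₁.₄₀Si₂.₆₀O₈ = 0.60*22.99 + 0.40*40.078 + 1.40*26.982 + 2.60*28.085 + 8*15.999 = 268.613 g/mol.
Each formula unit contains 0.60 Na, equivalent to 0.60/2 = 0.3000 mol Na2O.
M(Na2O) = 2×22.99 + 1×15.999 = 61.979 g/mol.
Mass of Na2O per formula unit = 0.3000 × 61.979 = 18.594 g.
Na2O wt% = 18.594 / 268.613 × 100 = 6.92%.

6.92 wt%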